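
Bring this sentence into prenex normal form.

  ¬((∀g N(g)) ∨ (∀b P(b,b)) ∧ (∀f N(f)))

∃g ∃b ∃f (¬N(g) ∧ (¬P(b,b) ∨ ¬N(f)))

Drive negations inward (¬∀x A ≡ ∃x ¬A, ¬∃x A ≡ ∀x ¬A, De Morgan for ∧/∨):
  (∃g ¬N(g)) ∧ ((∃b ¬P(b,b)) ∨ (∃f ¬N(f)))
All bound variables are already distinct, so no renaming is needed.
Finally move all quantifiers to the prefix:
  ∃g ∃b ∃f (¬N(g) ∧ (¬P(b,b) ∨ ¬N(f)))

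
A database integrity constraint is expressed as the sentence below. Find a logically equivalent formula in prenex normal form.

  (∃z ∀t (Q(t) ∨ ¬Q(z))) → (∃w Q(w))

Eliminate → and ↔ using ¬ and ∨.
  ¬(∃z ∀t (Q(t) ∨ ¬Q(z))) ∨ (∃w Q(w))
Drive negations inward (¬∀x A ≡ ∃x ¬A, ¬∃x A ≡ ∀x ¬A, De Morgan for ∧/∨):
  (∀z ∃t (¬Q(t) ∧ Q(z))) ∨ (∃w Q(w))
All bound variables are already distinct, so no renaming is needed.
Extract every quantifier outward, since the variables are now distinct and don't occur free across branches:
  ∀z ∃t ∃w (¬Q(t) ∧ Q(z) ∨ Q(w))

∀z ∃t ∃w (¬Q(t) ∧ Q(z) ∨ Q(w))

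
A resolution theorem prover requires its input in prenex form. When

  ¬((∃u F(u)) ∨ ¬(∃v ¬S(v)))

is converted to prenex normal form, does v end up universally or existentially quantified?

Move each ¬ inward, flipping quantifiers it crosses:
  (∀u ¬F(u)) ∧ (∃v ¬S(v))
All bound variables are already distinct, so no renaming is needed.
Extract every quantifier outward, since the variables are now distinct and don't occur free across branches:
  ∀u ∃v (¬F(u) ∧ ¬S(v))
The quantifier ∃v sits under an even number of negations, so it remains existential.

existential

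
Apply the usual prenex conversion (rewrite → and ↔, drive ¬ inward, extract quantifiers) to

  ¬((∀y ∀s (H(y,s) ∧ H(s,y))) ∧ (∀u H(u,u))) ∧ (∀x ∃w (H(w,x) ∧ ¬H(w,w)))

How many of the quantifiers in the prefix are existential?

4

Drive negations inward (¬∀x A ≡ ∃x ¬A, ¬∃x A ≡ ∀x ¬A, De Morgan for ∧/∨):
  ((∃y ∃s (¬H(y,s) ∨ ¬H(s,y))) ∨ (∃u ¬H(u,u))) ∧ (∀x ∃w (H(w,x) ∧ ¬H(w,w)))
Finally move all quantifiers to the prefix:
  ∃y ∃s ∃u ∀x ∃w ((¬H(y,s) ∨ ¬H(s,y) ∨ ¬H(u,u)) ∧ H(w,x) ∧ ¬H(w,w))
The prefix is ∃y ∃s ∃u ∀x ∃w: 1 universal, 4 existential.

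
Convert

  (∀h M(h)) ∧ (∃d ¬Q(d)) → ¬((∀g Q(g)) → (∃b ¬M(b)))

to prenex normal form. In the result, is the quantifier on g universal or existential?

universal

Eliminate → and ↔ using ¬ and ∨.
  ¬((∀h M(h)) ∧ (∃d ¬Q(d))) ∨ ¬(¬(∀g Q(g)) ∨ (∃b ¬M(b)))
Push ¬ through the quantifiers and connectives to reach negation normal form:
  (∃h ¬M(h)) ∨ (∀d Q(d)) ∨ (∀g Q(g)) ∧ (∀b M(b))
Pull the quantifiers to the front (each side's bound variable is not free in the other side):
  ∃h ∀d ∀g ∀b (¬M(h) ∨ Q(d) ∨ Q(g) ∧ M(b))
The quantifier ∀g sits under an even number of negations (counting the antecedent side of each →), so it remains universal.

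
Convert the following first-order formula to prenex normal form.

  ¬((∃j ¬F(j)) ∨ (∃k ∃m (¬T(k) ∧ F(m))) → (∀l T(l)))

First replace A → B with ¬A ∨ B.
  ¬(¬((∃j ¬F(j)) ∨ (∃k ∃m (¬T(k) ∧ F(m)))) ∨ (∀l T(l)))
Drive negations inward (¬∀x A ≡ ∃x ¬A, ¬∃x A ≡ ∀x ¬A, De Morgan for ∧/∨):
  ((∃j ¬F(j)) ∨ (∃k ∃m (¬T(k) ∧ F(m)))) ∧ (∃l ¬T(l))
Finally move all quantifiers to the prefix:
  ∃j ∃k ∃m ∃l ((¬F(j) ∨ ¬T(k) ∧ F(m)) ∧ ¬T(l))

∃j ∃k ∃m ∃l ((¬F(j) ∨ ¬T(k) ∧ F(m)) ∧ ¬T(l))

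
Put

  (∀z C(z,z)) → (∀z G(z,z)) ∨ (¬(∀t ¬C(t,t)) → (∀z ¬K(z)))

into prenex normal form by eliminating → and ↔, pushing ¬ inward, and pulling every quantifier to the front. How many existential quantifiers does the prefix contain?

First replace A → B with ¬A ∨ B.
  ¬(∀z C(z,z)) ∨ (∀z G(z,z)) ∨ ¬¬(∀t ¬C(t,t)) ∨ (∀z ¬K(z))
Push ¬ through the quantifiers and connectives to reach negation normal form:
  (∃z ¬C(z,z)) ∨ (∀z G(z,z)) ∨ (∀t ¬C(t,t)) ∨ (∀z ¬K(z))
Standardize variables apart so no two quantifiers bind the same name: z↦v1, z↦u1.
  (∃z ¬C(z,z)) ∨ (∀v1 G(v1,v1)) ∨ (∀t ¬C(t,t)) ∨ (∀u1 ¬K(u1))
Extract every quantifier outward, since the variables are now distinct and don't occur free across branches:
  ∃z ∀v1 ∀t ∀u1 (¬C(z,z) ∨ G(v1,v1) ∨ ¬C(t,t) ∨ ¬K(u1))
The prefix is ∃z ∀v1 ∀t ∀u1: 3 universal, 1 existential.

1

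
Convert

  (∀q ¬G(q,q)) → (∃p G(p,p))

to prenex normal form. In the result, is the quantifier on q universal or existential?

Rewrite implications/biconditionals: A → B as ¬A ∨ B.
  ¬(∀q ¬G(q,q)) ∨ (∃p G(p,p))
Push ¬ through the quantifiers and connectives to reach negation normal form:
  (∃q G(q,q)) ∨ (∃p G(p,p))
Pull the quantifiers to the front (each side's bound variable is not free in the other side):
  ∃q ∃p (G(q,q) ∨ G(p,p))
The quantifier ∀q sits under an odd number of negations (counting the antecedent side of each →), so it flips to ∃q.

existential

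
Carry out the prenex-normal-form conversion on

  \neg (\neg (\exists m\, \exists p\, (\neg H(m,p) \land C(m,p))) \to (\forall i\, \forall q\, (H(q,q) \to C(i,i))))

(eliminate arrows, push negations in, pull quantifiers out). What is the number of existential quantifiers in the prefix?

2

First replace A → B with ¬A ∨ B.
  \neg (\neg \neg (\exists m\, \exists p\, (\neg H(m,p) \land C(m,p))) \lor (\forall i\, \forall q\, (\neg H(q,q) \lor C(i,i))))
Push ¬ through the quantifiers and connectives to reach negation normal form:
  (\forall m\, \forall p\, (H(m,p) \lor \neg C(m,p))) \land (\exists i\, \exists q\, (H(q,q) \land \neg C(i,i)))
All bound variables are already distinct, so no renaming is needed.
Extract every quantifier outward, since the variables are now distinct and don't occur free across branches:
  \forall m\, \forall p\, \exists i\, \exists q\, ((H(m,p) \lor \neg C(m,p)) \land H(q,q) \land \neg C(i,i))
The prefix is \forall m \forall p \exists i \exists q: 2 universal, 2 existential.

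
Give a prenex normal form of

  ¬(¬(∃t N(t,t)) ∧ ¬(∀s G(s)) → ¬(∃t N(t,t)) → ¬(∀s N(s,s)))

∀t ∃s ∀p ∀z (¬N(t,t) ∧ ¬G(s) ∧ ¬N(p,p) ∧ N(z,z))

Rewrite implications/biconditionals: A → B as ¬A ∨ B.
  ¬(¬(¬(∃t N(t,t)) ∧ ¬(∀s G(s))) ∨ ¬¬(∃t N(t,t)) ∨ ¬(∀s N(s,s)))
Move each ¬ inward, flipping quantifiers it crosses:
  (∀t ¬N(t,t)) ∧ (∃s ¬G(s)) ∧ (∀t ¬N(t,t)) ∧ (∀s N(s,s))
Give each quantifier a distinct variable: t↦p, s↦z.
  (∀t ¬N(t,t)) ∧ (∃s ¬G(s)) ∧ (∀p ¬N(p,p)) ∧ (∀z N(z,z))
Extract every quantifier outward, since the variables are now distinct and don't occur free across branches:
  ∀t ∃s ∀p ∀z (¬N(t,t) ∧ ¬G(s) ∧ ¬N(p,p) ∧ N(z,z))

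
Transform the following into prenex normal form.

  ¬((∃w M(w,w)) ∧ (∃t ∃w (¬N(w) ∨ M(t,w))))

∀w ∀t ∀s (¬M(w,w) ∨ N(s) ∧ ¬M(t,s))

Move each ¬ inward, flipping quantifiers it crosses:
  (∀w ¬M(w,w)) ∨ (∀t ∀w (N(w) ∧ ¬M(t,w)))
Standardize variables apart so no two quantifiers bind the same name: w↦s.
  (∀w ¬M(w,w)) ∨ (∀t ∀s (N(s) ∧ ¬M(t,s)))
Extract every quantifier outward, since the variables are now distinct and don't occur free across branches:
  ∀w ∀t ∀s (¬M(w,w) ∨ N(s) ∧ ¬M(t,s))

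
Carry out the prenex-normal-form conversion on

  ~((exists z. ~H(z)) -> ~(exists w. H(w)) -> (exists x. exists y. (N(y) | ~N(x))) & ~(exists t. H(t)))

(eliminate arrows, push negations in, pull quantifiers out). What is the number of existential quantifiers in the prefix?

2

Eliminate → and ↔ using ¬ and ∨.
  ~(~(exists z. ~H(z)) | ~~(exists w. H(w)) | (exists x. exists y. (N(y) | ~N(x))) & ~(exists t. H(t)))
Push ¬ through the quantifiers and connectives to reach negation normal form:
  (exists z. ~H(z)) & (forall w. ~H(w)) & ((forall x. forall y. (~N(y) & N(x))) | (exists t. H(t)))
All bound variables are already distinct, so no renaming is needed.
Extract every quantifier outward, since the variables are now distinct and don't occur free across branches:
  exists z. forall w. forall x. forall y. exists t. (~H(z) & ~H(w) & (~N(y) & N(x) | H(t)))
The prefix is exists z forall w forall x forall y exists t: 3 universal, 2 existential.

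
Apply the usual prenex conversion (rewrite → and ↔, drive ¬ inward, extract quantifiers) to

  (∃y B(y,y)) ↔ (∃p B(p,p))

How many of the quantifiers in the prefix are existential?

2

Eliminate → and ↔ using ¬ and ∨; A ↔ B as (¬A ∨ B) ∧ (¬B ∨ A).
  (¬(∃y B(y,y)) ∨ (∃p B(p,p))) ∧ (¬(∃p B(p,p)) ∨ (∃y B(y,y)))
Drive negations inward (¬∀x A ≡ ∃x ¬A, ¬∃x A ≡ ∀x ¬A, De Morgan for ∧/∨):
  ((∀y ¬B(y,y)) ∨ (∃p B(p,p))) ∧ ((∀p ¬B(p,p)) ∨ (∃y B(y,y)))
Give each quantifier a distinct variable: p↦y1, y↦x.
  ((∀y ¬B(y,y)) ∨ (∃p B(p,p))) ∧ ((∀y1 ¬B(y1,y1)) ∨ (∃x B(x,x)))
Extract every quantifier outward, since the variables are now distinct and don't occur free across branches:
  ∀y ∃p ∀y1 ∃x ((¬B(y,y) ∨ B(p,p)) ∧ (¬B(y1,y1) ∨ B(x,x)))
The prefix is ∀y ∃p ∀y1 ∃x: 2 universal, 2 existential.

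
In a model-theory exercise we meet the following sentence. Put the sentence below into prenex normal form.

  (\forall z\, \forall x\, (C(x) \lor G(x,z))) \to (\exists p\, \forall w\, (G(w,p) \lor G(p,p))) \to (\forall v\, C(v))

\exists z\, \exists x\, \forall p\, \exists w\, \forall v\, (\neg C(x) \land \neg G(x,z) \lor \neg G(w,p) \land \neg G(p,p) \lor C(v))

First replace A → B with ¬A ∨ B.
  \neg (\forall z\, \forall x\, (C(x) \lor G(x,z))) \lor \neg (\exists p\, \forall w\, (G(w,p) \lor G(p,p))) \lor (\forall v\, C(v))
Drive negations inward (¬∀x A ≡ ∃x ¬A, ¬∃x A ≡ ∀x ¬A, De Morgan for ∧/∨):
  (\exists z\, \exists x\, (\neg C(x) \land \neg G(x,z))) \lor (\forall p\, \exists w\, (\neg G(w,p) \land \neg G(p,p))) \lor (\forall v\, C(v))
Extract every quantifier outward, since the variables are now distinct and don't occur free across branches:
  \exists z\, \exists x\, \forall p\, \exists w\, \forall v\, (\neg C(x) \land \neg G(x,z) \lor \neg G(w,p) \land \neg G(p,p) \lor C(v))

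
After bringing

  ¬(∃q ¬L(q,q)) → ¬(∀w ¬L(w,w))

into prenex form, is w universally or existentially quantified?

existential

First replace A → B with ¬A ∨ B.
  ¬¬(∃q ¬L(q,q)) ∨ ¬(∀w ¬L(w,w))
Move each ¬ inward, flipping quantifiers it crosses:
  (∃q ¬L(q,q)) ∨ (∃w L(w,w))
All bound variables are already distinct, so no renaming is needed.
Finally move all quantifiers to the prefix:
  ∃q ∃w (¬L(q,q) ∨ L(w,w))
The quantifier ∀w sits under an odd number of negations (counting the antecedent side of each →), so it flips to ∃w.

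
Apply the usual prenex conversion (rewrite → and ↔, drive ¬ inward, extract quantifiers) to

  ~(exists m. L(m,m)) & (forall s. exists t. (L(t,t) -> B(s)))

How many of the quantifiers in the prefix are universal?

2

Rewrite implications/biconditionals: A → B as ¬A ∨ B.
  ~(exists m. L(m,m)) & (forall s. exists t. (~L(t,t) | B(s)))
Push ¬ through the quantifiers and connectives to reach negation normal form:
  (forall m. ~L(m,m)) & (forall s. exists t. (~L(t,t) | B(s)))
All bound variables are already distinct, so no renaming is needed.
Pull the quantifiers to the front (each side's bound variable is not free in the other side):
  forall m. forall s. exists t. (~L(m,m) & (~L(t,t) | B(s)))
The prefix is forall m forall s exists t: 2 universal, 1 existential.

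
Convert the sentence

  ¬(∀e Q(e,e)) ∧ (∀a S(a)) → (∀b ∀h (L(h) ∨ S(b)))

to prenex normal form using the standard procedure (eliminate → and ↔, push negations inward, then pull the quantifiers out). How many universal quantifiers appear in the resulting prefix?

3

First replace A → B with ¬A ∨ B.
  ¬(¬(∀e Q(e,e)) ∧ (∀a S(a))) ∨ (∀b ∀h (L(h) ∨ S(b)))
Push ¬ through the quantifiers and connectives to reach negation normal form:
  (∀e Q(e,e)) ∨ (∃a ¬S(a)) ∨ (∀b ∀h (L(h) ∨ S(b)))
All bound variables are already distinct, so no renaming is needed.
Pull the quantifiers to the front (each side's bound variable is not free in the other side):
  ∀e ∃a ∀b ∀h (Q(e,e) ∨ ¬S(a) ∨ L(h) ∨ S(b))
The prefix is ∀e ∃a ∀b ∀h: 3 universal, 1 existential.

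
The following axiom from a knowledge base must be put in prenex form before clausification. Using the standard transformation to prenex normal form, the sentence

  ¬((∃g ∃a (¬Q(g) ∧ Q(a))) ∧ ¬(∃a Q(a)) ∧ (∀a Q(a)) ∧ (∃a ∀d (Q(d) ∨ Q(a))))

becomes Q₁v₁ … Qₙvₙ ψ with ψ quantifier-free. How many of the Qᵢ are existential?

3

Drive negations inward (¬∀x A ≡ ∃x ¬A, ¬∃x A ≡ ∀x ¬A, De Morgan for ∧/∨):
  (∀g ∀a (Q(g) ∨ ¬Q(a))) ∨ (∃a Q(a)) ∨ (∃a ¬Q(a)) ∨ (∀a ∃d (¬Q(d) ∧ ¬Q(a)))
Rename bound variables to avoid capture: a↦u1, a↦c, a↦t.
  (∀g ∀a (Q(g) ∨ ¬Q(a))) ∨ (∃u1 Q(u1)) ∨ (∃c ¬Q(c)) ∨ (∀t ∃d (¬Q(d) ∧ ¬Q(t)))
Finally move all quantifiers to the prefix:
  ∀g ∀a ∃u1 ∃c ∀t ∃d (Q(g) ∨ ¬Q(a) ∨ Q(u1) ∨ ¬Q(c) ∨ ¬Q(d) ∧ ¬Q(t))
The prefix is ∀g ∀a ∃u1 ∃c ∀t ∃d: 3 universal, 3 existential.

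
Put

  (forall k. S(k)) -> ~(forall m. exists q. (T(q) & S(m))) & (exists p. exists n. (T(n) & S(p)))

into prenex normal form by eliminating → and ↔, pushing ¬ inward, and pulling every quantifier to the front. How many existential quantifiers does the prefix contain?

First replace A → B with ¬A ∨ B.
  ~(forall k. S(k)) | ~(forall m. exists q. (T(q) & S(m))) & (exists p. exists n. (T(n) & S(p)))
Move each ¬ inward, flipping quantifiers it crosses:
  (exists k. ~S(k)) | (exists m. forall q. (~T(q) | ~S(m))) & (exists p. exists n. (T(n) & S(p)))
All bound variables are already distinct, so no renaming is needed.
Pull the quantifiers to the front (each side's bound variable is not free in the other side):
  exists k. exists m. forall q. exists p. exists n. (~S(k) | (~T(q) | ~S(m)) & T(n) & S(p))
The prefix is exists k exists m forall q exists p exists n: 1 universal, 4 existential.

4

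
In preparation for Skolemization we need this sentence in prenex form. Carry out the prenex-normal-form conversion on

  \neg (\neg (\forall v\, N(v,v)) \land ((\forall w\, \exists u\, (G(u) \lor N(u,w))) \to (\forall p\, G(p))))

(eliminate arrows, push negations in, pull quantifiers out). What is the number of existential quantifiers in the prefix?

First replace A → B with ¬A ∨ B.
  \neg (\neg (\forall v\, N(v,v)) \land (\neg (\forall w\, \exists u\, (G(u) \lor N(u,w))) \lor (\forall p\, G(p))))
Move each ¬ inward, flipping quantifiers it crosses:
  (\forall v\, N(v,v)) \lor (\forall w\, \exists u\, (G(u) \lor N(u,w))) \land (\exists p\, \neg G(p))
All bound variables are already distinct, so no renaming is needed.
Finally move all quantifiers to the prefix:
  \forall v\, \forall w\, \exists u\, \exists p\, (N(v,v) \lor (G(u) \lor N(u,w)) \land \neg G(p))
The prefix is \forall v \forall w \exists u \exists p: 2 universal, 2 existential.

2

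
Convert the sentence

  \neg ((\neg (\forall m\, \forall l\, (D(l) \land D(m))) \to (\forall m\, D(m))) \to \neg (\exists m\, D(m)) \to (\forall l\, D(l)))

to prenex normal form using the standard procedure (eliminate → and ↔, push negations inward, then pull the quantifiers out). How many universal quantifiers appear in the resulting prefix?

4

First replace A → B with ¬A ∨ B.
  \neg (\neg (\neg \neg (\forall m\, \forall l\, (D(l) \land D(m))) \lor (\forall m\, D(m))) \lor \neg \neg (\exists m\, D(m)) \lor (\forall l\, D(l)))
Push ¬ through the quantifiers and connectives to reach negation normal form:
  ((\forall m\, \forall l\, (D(l) \land D(m))) \lor (\forall m\, D(m))) \land (\forall m\, \neg D(m)) \land (\exists l\, \neg D(l))
Standardize variables apart so no two quantifiers bind the same name: m↦y, m↦t, l↦z1.
  ((\forall m\, \forall l\, (D(l) \land D(m))) \lor (\forall y\, D(y))) \land (\forall t\, \neg D(t)) \land (\exists z1\, \neg D(z1))
Extract every quantifier outward, since the variables are now distinct and don't occur free across branches:
  \forall m\, \forall l\, \forall y\, \forall t\, \exists z1\, ((D(l) \land D(m) \lor D(y)) \land \neg D(t) \land \neg D(z1))
The prefix is \forall m \forall l \forall y \forall t \exists z1: 4 universal, 1 existential.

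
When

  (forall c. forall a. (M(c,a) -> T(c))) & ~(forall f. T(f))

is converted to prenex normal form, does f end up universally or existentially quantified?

existential

First replace A → B with ¬A ∨ B.
  (forall c. forall a. (~M(c,a) | T(c))) & ~(forall f. T(f))
Push ¬ through the quantifiers and connectives to reach negation normal form:
  (forall c. forall a. (~M(c,a) | T(c))) & (exists f. ~T(f))
Extract every quantifier outward, since the variables are now distinct and don't occur free across branches:
  forall c. forall a. exists f. ((~M(c,a) | T(c)) & ~T(f))
The quantifier forall f sits under an odd number of negations (counting the antecedent side of each →), so it flips to exists f.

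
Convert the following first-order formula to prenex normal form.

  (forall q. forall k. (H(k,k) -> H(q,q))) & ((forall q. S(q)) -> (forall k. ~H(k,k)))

First replace A → B with ¬A ∨ B.
  (forall q. forall k. (~H(k,k) | H(q,q))) & (~(forall q. S(q)) | (forall k. ~H(k,k)))
Drive negations inward (¬∀x A ≡ ∃x ¬A, ¬∃x A ≡ ∀x ¬A, De Morgan for ∧/∨):
  (forall q. forall k. (~H(k,k) | H(q,q))) & ((exists q. ~S(q)) | (forall k. ~H(k,k)))
Give each quantifier a distinct variable: q↦u, k↦r.
  (forall q. forall k. (~H(k,k) | H(q,q))) & ((exists u. ~S(u)) | (forall r. ~H(r,r)))
Extract every quantifier outward, since the variables are now distinct and don't occur free across branches:
  forall q. forall k. exists u. forall r. ((~H(k,k) | H(q,q)) & (~S(u) | ~H(r,r)))

forall q. forall k. exists u. forall r. ((~H(k,k) | H(q,q)) & (~S(u) | ~H(r,r)))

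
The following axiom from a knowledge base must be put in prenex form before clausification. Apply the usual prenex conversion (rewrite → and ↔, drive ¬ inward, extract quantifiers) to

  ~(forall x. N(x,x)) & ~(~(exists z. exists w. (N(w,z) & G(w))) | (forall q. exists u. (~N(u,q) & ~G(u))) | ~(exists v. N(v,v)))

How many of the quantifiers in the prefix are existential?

5

Drive negations inward (¬∀x A ≡ ∃x ¬A, ¬∃x A ≡ ∀x ¬A, De Morgan for ∧/∨):
  (exists x. ~N(x,x)) & (exists z. exists w. (N(w,z) & G(w))) & (exists q. forall u. (N(u,q) | G(u))) & (exists v. N(v,v))
Finally move all quantifiers to the prefix:
  exists x. exists z. exists w. exists q. forall u. exists v. (~N(x,x) & N(w,z) & G(w) & (N(u,q) | G(u)) & N(v,v))
The prefix is exists x exists z exists w exists q forall u exists v: 1 universal, 5 existential.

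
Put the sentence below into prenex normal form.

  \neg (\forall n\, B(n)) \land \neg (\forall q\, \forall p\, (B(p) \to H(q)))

Eliminate → and ↔ using ¬ and ∨.
  \neg (\forall n\, B(n)) \land \neg (\forall q\, \forall p\, (\neg B(p) \lor H(q)))
Push ¬ through the quantifiers and connectives to reach negation normal form:
  (\exists n\, \neg B(n)) \land (\exists q\, \exists p\, (B(p) \land \neg H(q)))
All bound variables are already distinct, so no renaming is needed.
Extract every quantifier outward, since the variables are now distinct and don't occur free across branches:
  \exists n\, \exists q\, \exists p\, (\neg B(n) \land B(p) \land \neg H(q))

\exists n\, \exists q\, \exists p\, (\neg B(n) \land B(p) \land \neg H(q))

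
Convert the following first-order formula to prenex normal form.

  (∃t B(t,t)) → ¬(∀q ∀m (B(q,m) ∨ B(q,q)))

Eliminate → and ↔ using ¬ and ∨.
  ¬(∃t B(t,t)) ∨ ¬(∀q ∀m (B(q,m) ∨ B(q,q)))
Move each ¬ inward, flipping quantifiers it crosses:
  (∀t ¬B(t,t)) ∨ (∃q ∃m (¬B(q,m) ∧ ¬B(q,q)))
Finally move all quantifiers to the prefix:
  ∀t ∃q ∃m (¬B(t,t) ∨ ¬B(q,m) ∧ ¬B(q,q))

∀t ∃q ∃m (¬B(t,t) ∨ ¬B(q,m) ∧ ¬B(q,q))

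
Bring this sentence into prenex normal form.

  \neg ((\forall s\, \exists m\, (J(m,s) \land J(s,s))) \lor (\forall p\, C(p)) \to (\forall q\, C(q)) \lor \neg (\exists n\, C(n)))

\forall s\, \exists m\, \forall p\, \exists q\, \exists n\, ((J(m,s) \land J(s,s) \lor C(p)) \land \neg C(q) \land C(n))

Rewrite implications/biconditionals: A → B as ¬A ∨ B.
  \neg (\neg ((\forall s\, \exists m\, (J(m,s) \land J(s,s))) \lor (\forall p\, C(p))) \lor (\forall q\, C(q)) \lor \neg (\exists n\, C(n)))
Drive negations inward (¬∀x A ≡ ∃x ¬A, ¬∃x A ≡ ∀x ¬A, De Morgan for ∧/∨):
  ((\forall s\, \exists m\, (J(m,s) \land J(s,s))) \lor (\forall p\, C(p))) \land (\exists q\, \neg C(q)) \land (\exists n\, C(n))
All bound variables are already distinct, so no renaming is needed.
Finally move all quantifiers to the prefix:
  \forall s\, \exists m\, \forall p\, \exists q\, \exists n\, ((J(m,s) \land J(s,s) \lor C(p)) \land \neg C(q) \land C(n))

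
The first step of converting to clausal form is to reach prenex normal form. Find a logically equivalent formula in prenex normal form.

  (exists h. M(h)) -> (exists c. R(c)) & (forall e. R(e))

forall h. exists c. forall e. (~M(h) | R(c) & R(e))

Rewrite implications/biconditionals: A → B as ¬A ∨ B.
  ~(exists h. M(h)) | (exists c. R(c)) & (forall e. R(e))
Push ¬ through the quantifiers and connectives to reach negation normal form:
  (forall h. ~M(h)) | (exists c. R(c)) & (forall e. R(e))
All bound variables are already distinct, so no renaming is needed.
Extract every quantifier outward, since the variables are now distinct and don't occur free across branches:
  forall h. exists c. forall e. (~M(h) | R(c) & R(e))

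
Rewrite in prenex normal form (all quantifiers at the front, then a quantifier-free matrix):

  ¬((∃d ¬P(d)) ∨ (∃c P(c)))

Move each ¬ inward, flipping quantifiers it crosses:
  (∀d P(d)) ∧ (∀c ¬P(c))
All bound variables are already distinct, so no renaming is needed.
Pull the quantifiers to the front (each side's bound variable is not free in the other side):
  ∀d ∀c (P(d) ∧ ¬P(c))

∀d ∀c (P(d) ∧ ¬P(c))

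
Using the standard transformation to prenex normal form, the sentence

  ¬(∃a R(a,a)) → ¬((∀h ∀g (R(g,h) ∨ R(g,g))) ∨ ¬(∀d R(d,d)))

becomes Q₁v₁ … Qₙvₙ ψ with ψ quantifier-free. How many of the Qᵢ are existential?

3

Eliminate → and ↔ using ¬ and ∨.
  ¬¬(∃a R(a,a)) ∨ ¬((∀h ∀g (R(g,h) ∨ R(g,g))) ∨ ¬(∀d R(d,d)))
Push ¬ through the quantifiers and connectives to reach negation normal form:
  (∃a R(a,a)) ∨ (∃h ∃g (¬R(g,h) ∧ ¬R(g,g))) ∧ (∀d R(d,d))
Pull the quantifiers to the front (each side's bound variable is not free in the other side):
  ∃a ∃h ∃g ∀d (R(a,a) ∨ ¬R(g,h) ∧ ¬R(g,g) ∧ R(d,d))
The prefix is ∃a ∃h ∃g ∀d: 1 universal, 3 existential.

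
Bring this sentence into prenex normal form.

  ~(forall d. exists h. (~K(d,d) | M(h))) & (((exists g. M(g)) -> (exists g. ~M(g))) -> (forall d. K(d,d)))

Rewrite implications/biconditionals: A → B as ¬A ∨ B.
  ~(forall d. exists h. (~K(d,d) | M(h))) & (~(~(exists g. M(g)) | (exists g. ~M(g))) | (forall d. K(d,d)))
Drive negations inward (¬∀x A ≡ ∃x ¬A, ¬∃x A ≡ ∀x ¬A, De Morgan for ∧/∨):
  (exists d. forall h. (K(d,d) & ~M(h))) & ((exists g. M(g)) & (forall g. M(g)) | (forall d. K(d,d)))
Standardize variables apart so no two quantifiers bind the same name: g↦r, d↦y.
  (exists d. forall h. (K(d,d) & ~M(h))) & ((exists g. M(g)) & (forall r. M(r)) | (forall y. K(y,y)))
Pull the quantifiers to the front (each side's bound variable is not free in the other side):
  exists d. forall h. exists g. forall r. forall y. (K(d,d) & ~M(h) & (M(g) & M(r) | K(y,y)))

exists d. forall h. exists g. forall r. forall y. (K(d,d) & ~M(h) & (M(g) & M(r) | K(y,y)))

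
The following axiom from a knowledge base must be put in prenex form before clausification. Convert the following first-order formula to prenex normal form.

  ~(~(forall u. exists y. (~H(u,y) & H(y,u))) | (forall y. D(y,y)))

Move each ¬ inward, flipping quantifiers it crosses:
  (forall u. exists y. (~H(u,y) & H(y,u))) & (exists y. ~D(y,y))
Give each quantifier a distinct variable: y↦u1.
  (forall u. exists y. (~H(u,y) & H(y,u))) & (exists u1. ~D(u1,u1))
Extract every quantifier outward, since the variables are now distinct and don't occur free across branches:
  forall u. exists y. exists u1. (~H(u,y) & H(y,u) & ~D(u1,u1))

forall u. exists y. exists u1. (~H(u,y) & H(y,u) & ~D(u1,u1))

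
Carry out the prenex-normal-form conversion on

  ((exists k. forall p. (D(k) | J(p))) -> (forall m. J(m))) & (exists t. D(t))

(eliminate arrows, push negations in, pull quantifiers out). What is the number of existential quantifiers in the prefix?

First replace A → B with ¬A ∨ B.
  (~(exists k. forall p. (D(k) | J(p))) | (forall m. J(m))) & (exists t. D(t))
Push ¬ through the quantifiers and connectives to reach negation normal form:
  ((forall k. exists p. (~D(k) & ~J(p))) | (forall m. J(m))) & (exists t. D(t))
All bound variables are already distinct, so no renaming is needed.
Extract every quantifier outward, since the variables are now distinct and don't occur free across branches:
  forall k. exists p. forall m. exists t. ((~D(k) & ~J(p) | J(m)) & D(t))
The prefix is forall k exists p forall m exists t: 2 universal, 2 existential.

2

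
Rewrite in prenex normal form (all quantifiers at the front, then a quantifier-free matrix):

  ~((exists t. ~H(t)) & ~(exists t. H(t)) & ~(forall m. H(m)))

forall t. exists a. forall m. (H(t) | H(a) | H(m))

Move each ¬ inward, flipping quantifiers it crosses:
  (forall t. H(t)) | (exists t. H(t)) | (forall m. H(m))
Give each quantifier a distinct variable: t↦a.
  (forall t. H(t)) | (exists a. H(a)) | (forall m. H(m))
Pull the quantifiers to the front (each side's bound variable is not free in the other side):
  forall t. exists a. forall m. (H(t) | H(a) | H(m))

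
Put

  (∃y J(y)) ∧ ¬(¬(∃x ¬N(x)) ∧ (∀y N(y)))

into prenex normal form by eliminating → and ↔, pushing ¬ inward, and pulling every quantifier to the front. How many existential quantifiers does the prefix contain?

Drive negations inward (¬∀x A ≡ ∃x ¬A, ¬∃x A ≡ ∀x ¬A, De Morgan for ∧/∨):
  (∃y J(y)) ∧ ((∃x ¬N(x)) ∨ (∃y ¬N(y)))
Give each quantifier a distinct variable: y↦w1.
  (∃y J(y)) ∧ ((∃x ¬N(x)) ∨ (∃w1 ¬N(w1)))
Finally move all quantifiers to the prefix:
  ∃y ∃x ∃w1 (J(y) ∧ (¬N(x) ∨ ¬N(w1)))
The prefix is ∃y ∃x ∃w1: 0 universal, 3 existential.

3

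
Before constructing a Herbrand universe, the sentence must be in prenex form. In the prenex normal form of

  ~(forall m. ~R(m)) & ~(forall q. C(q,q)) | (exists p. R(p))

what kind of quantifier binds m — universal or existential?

Push ¬ through the quantifiers and connectives to reach negation normal form:
  (exists m. R(m)) & (exists q. ~C(q,q)) | (exists p. R(p))
All bound variables are already distinct, so no renaming is needed.
Extract every quantifier outward, since the variables are now distinct and don't occur free across branches:
  exists m. exists q. exists p. (R(m) & ~C(q,q) | R(p))
The quantifier forall m sits under an odd number of negations, so it flips to exists m.

existential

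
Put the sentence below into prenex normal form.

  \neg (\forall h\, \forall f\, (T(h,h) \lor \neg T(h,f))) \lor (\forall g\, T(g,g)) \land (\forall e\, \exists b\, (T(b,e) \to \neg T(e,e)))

Rewrite implications/biconditionals: A → B as ¬A ∨ B.
  \neg (\forall h\, \forall f\, (T(h,h) \lor \neg T(h,f))) \lor (\forall g\, T(g,g)) \land (\forall e\, \exists b\, (\neg T(b,e) \lor \neg T(e,e)))
Push ¬ through the quantifiers and connectives to reach negation normal form:
  (\exists h\, \exists f\, (\neg T(h,h) \land T(h,f))) \lor (\forall g\, T(g,g)) \land (\forall e\, \exists b\, (\neg T(b,e) \lor \neg T(e,e)))
Extract every quantifier outward, since the variables are now distinct and don't occur free across branches:
  \exists h\, \exists f\, \forall g\, \forall e\, \exists b\, (\neg T(h,h) \land T(h,f) \lor T(g,g) \land (\neg T(b,e) \lor \neg T(e,e)))

\exists h\, \exists f\, \forall g\, \forall e\, \exists b\, (\neg T(h,h) \land T(h,f) \lor T(g,g) \land (\neg T(b,e) \lor \neg T(e,e)))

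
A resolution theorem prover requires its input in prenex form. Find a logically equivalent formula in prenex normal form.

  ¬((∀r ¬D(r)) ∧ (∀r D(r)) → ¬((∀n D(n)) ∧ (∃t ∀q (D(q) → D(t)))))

∀r ∀b ∀n ∃t ∀q (¬D(r) ∧ D(b) ∧ D(n) ∧ (¬D(q) ∨ D(t)))

Rewrite implications/biconditionals: A → B as ¬A ∨ B.
  ¬(¬((∀r ¬D(r)) ∧ (∀r D(r))) ∨ ¬((∀n D(n)) ∧ (∃t ∀q (¬D(q) ∨ D(t)))))
Drive negations inward (¬∀x A ≡ ∃x ¬A, ¬∃x A ≡ ∀x ¬A, De Morgan for ∧/∨):
  (∀r ¬D(r)) ∧ (∀r D(r)) ∧ (∀n D(n)) ∧ (∃t ∀q (¬D(q) ∨ D(t)))
Rename bound variables to avoid capture: r↦b.
  (∀r ¬D(r)) ∧ (∀b D(b)) ∧ (∀n D(n)) ∧ (∃t ∀q (¬D(q) ∨ D(t)))
Extract every quantifier outward, since the variables are now distinct and don't occur free across branches:
  ∀r ∀b ∀n ∃t ∀q (¬D(r) ∧ D(b) ∧ D(n) ∧ (¬D(q) ∨ D(t)))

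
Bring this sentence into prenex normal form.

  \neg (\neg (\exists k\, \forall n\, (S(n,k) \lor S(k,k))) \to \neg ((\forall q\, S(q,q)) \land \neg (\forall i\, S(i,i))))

Rewrite implications/biconditionals: A → B as ¬A ∨ B.
  \neg (\neg \neg (\exists k\, \forall n\, (S(n,k) \lor S(k,k))) \lor \neg ((\forall q\, S(q,q)) \land \neg (\forall i\, S(i,i))))
Drive negations inward (¬∀x A ≡ ∃x ¬A, ¬∃x A ≡ ∀x ¬A, De Morgan for ∧/∨):
  (\forall k\, \exists n\, (\neg S(n,k) \land \neg S(k,k))) \land (\forall q\, S(q,q)) \land (\exists i\, \neg S(i,i))
Pull the quantifiers to the front (each side's bound variable is not free in the other side):
  \forall k\, \exists n\, \forall q\, \exists i\, (\neg S(n,k) \land \neg S(k,k) \land S(q,q) \land \neg S(i,i))

\forall k\, \exists n\, \forall q\, \exists i\, (\neg S(n,k) \land \neg S(k,k) \land S(q,q) \land \neg S(i,i))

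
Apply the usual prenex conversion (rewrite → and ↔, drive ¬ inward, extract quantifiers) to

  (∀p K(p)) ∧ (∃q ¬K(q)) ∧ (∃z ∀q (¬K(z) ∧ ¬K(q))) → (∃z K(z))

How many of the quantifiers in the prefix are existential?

First replace A → B with ¬A ∨ B.
  ¬((∀p K(p)) ∧ (∃q ¬K(q)) ∧ (∃z ∀q (¬K(z) ∧ ¬K(q)))) ∨ (∃z K(z))
Drive negations inward (¬∀x A ≡ ∃x ¬A, ¬∃x A ≡ ∀x ¬A, De Morgan for ∧/∨):
  (∃p ¬K(p)) ∨ (∀q K(q)) ∨ (∀z ∃q (K(z) ∨ K(q))) ∨ (∃z K(z))
Give each quantifier a distinct variable: q↦r, z↦t.
  (∃p ¬K(p)) ∨ (∀q K(q)) ∨ (∀z ∃r (K(z) ∨ K(r))) ∨ (∃t K(t))
Finally move all quantifiers to the prefix:
  ∃p ∀q ∀z ∃r ∃t (¬K(p) ∨ K(q) ∨ K(z) ∨ K(r) ∨ K(t))
The prefix is ∃p ∀q ∀z ∃r ∃t: 2 universal, 3 existential.

3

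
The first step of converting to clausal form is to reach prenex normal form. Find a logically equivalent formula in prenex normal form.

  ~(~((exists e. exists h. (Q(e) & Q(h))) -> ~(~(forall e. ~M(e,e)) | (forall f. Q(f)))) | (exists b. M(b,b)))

First replace A → B with ¬A ∨ B.
  ~(~(~(exists e. exists h. (Q(e) & Q(h))) | ~(~(forall e. ~M(e,e)) | (forall f. Q(f)))) | (exists b. M(b,b)))
Move each ¬ inward, flipping quantifiers it crosses:
  ((forall e. forall h. (~Q(e) | ~Q(h))) | (forall e. ~M(e,e)) & (exists f. ~Q(f))) & (forall b. ~M(b,b))
Give each quantifier a distinct variable: e↦z1.
  ((forall e. forall h. (~Q(e) | ~Q(h))) | (forall z1. ~M(z1,z1)) & (exists f. ~Q(f))) & (forall b. ~M(b,b))
Finally move all quantifiers to the prefix:
  forall e. forall h. forall z1. exists f. forall b. ((~Q(e) | ~Q(h) | ~M(z1,z1) & ~Q(f)) & ~M(b,b))

forall e. forall h. forall z1. exists f. forall b. ((~Q(e) | ~Q(h) | ~M(z1,z1) & ~Q(f)) & ~M(b,b))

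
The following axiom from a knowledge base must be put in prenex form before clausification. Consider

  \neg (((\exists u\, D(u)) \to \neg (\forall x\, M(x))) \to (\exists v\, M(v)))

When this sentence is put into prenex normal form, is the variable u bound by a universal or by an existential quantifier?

Eliminate → and ↔ using ¬ and ∨.
  \neg (\neg (\neg (\exists u\, D(u)) \lor \neg (\forall x\, M(x))) \lor (\exists v\, M(v)))
Move each ¬ inward, flipping quantifiers it crosses:
  ((\forall u\, \neg D(u)) \lor (\exists x\, \neg M(x))) \land (\forall v\, \neg M(v))
All bound variables are already distinct, so no renaming is needed.
Extract every quantifier outward, since the variables are now distinct and don't occur free across branches:
  \forall u\, \exists x\, \forall v\, ((\neg D(u) \lor \neg M(x)) \land \neg M(v))
The quantifier \exists u sits under an odd number of negations (counting the antecedent side of each →), so it flips to \forall u.

universal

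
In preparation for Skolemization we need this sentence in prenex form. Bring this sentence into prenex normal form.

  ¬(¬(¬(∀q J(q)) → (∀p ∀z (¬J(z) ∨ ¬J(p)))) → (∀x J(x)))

First replace A → B with ¬A ∨ B.
  ¬(¬¬(¬¬(∀q J(q)) ∨ (∀p ∀z (¬J(z) ∨ ¬J(p)))) ∨ (∀x J(x)))
Move each ¬ inward, flipping quantifiers it crosses:
  (∃q ¬J(q)) ∧ (∃p ∃z (J(z) ∧ J(p))) ∧ (∃x ¬J(x))
Pull the quantifiers to the front (each side's bound variable is not free in the other side):
  ∃q ∃p ∃z ∃x (¬J(q) ∧ J(z) ∧ J(p) ∧ ¬J(x))

∃q ∃p ∃z ∃x (¬J(q) ∧ J(z) ∧ J(p) ∧ ¬J(x))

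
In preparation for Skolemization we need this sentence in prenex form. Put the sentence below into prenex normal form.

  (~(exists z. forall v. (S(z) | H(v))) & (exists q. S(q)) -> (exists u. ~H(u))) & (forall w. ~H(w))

exists z. forall v. forall q. exists u. forall w. ((S(z) | H(v) | ~S(q) | ~H(u)) & ~H(w))

Rewrite implications/biconditionals: A → B as ¬A ∨ B.
  (~(~(exists z. forall v. (S(z) | H(v))) & (exists q. S(q))) | (exists u. ~H(u))) & (forall w. ~H(w))
Push ¬ through the quantifiers and connectives to reach negation normal form:
  ((exists z. forall v. (S(z) | H(v))) | (forall q. ~S(q)) | (exists u. ~H(u))) & (forall w. ~H(w))
Extract every quantifier outward, since the variables are now distinct and don't occur free across branches:
  exists z. forall v. forall q. exists u. forall w. ((S(z) | H(v) | ~S(q) | ~H(u)) & ~H(w))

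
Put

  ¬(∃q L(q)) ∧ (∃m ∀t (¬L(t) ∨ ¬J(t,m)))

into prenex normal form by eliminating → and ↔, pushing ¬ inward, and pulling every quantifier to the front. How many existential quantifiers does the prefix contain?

1

Push ¬ through the quantifiers and connectives to reach negation normal form:
  (∀q ¬L(q)) ∧ (∃m ∀t (¬L(t) ∨ ¬J(t,m)))
All bound variables are already distinct, so no renaming is needed.
Pull the quantifiers to the front (each side's bound variable is not free in the other side):
  ∀q ∃m ∀t (¬L(q) ∧ (¬L(t) ∨ ¬J(t,m)))
The prefix is ∀q ∃m ∀t: 2 universal, 1 existential.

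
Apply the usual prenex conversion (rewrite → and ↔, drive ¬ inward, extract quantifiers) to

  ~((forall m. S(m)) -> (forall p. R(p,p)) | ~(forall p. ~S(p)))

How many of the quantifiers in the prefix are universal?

2

Rewrite implications/biconditionals: A → B as ¬A ∨ B.
  ~(~(forall m. S(m)) | (forall p. R(p,p)) | ~(forall p. ~S(p)))
Push ¬ through the quantifiers and connectives to reach negation normal form:
  (forall m. S(m)) & (exists p. ~R(p,p)) & (forall p. ~S(p))
Give each quantifier a distinct variable: p↦z1.
  (forall m. S(m)) & (exists p. ~R(p,p)) & (forall z1. ~S(z1))
Extract every quantifier outward, since the variables are now distinct and don't occur free across branches:
  forall m. exists p. forall z1. (S(m) & ~R(p,p) & ~S(z1))
The prefix is forall m exists p forall z1: 2 universal, 1 existential.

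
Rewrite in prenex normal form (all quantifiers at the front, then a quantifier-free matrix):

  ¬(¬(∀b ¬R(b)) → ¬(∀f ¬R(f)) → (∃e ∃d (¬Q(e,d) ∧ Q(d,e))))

Eliminate → and ↔ using ¬ and ∨.
  ¬(¬¬(∀b ¬R(b)) ∨ ¬¬(∀f ¬R(f)) ∨ (∃e ∃d (¬Q(e,d) ∧ Q(d,e))))
Drive negations inward (¬∀x A ≡ ∃x ¬A, ¬∃x A ≡ ∀x ¬A, De Morgan for ∧/∨):
  (∃b R(b)) ∧ (∃f R(f)) ∧ (∀e ∀d (Q(e,d) ∨ ¬Q(d,e)))
All bound variables are already distinct, so no renaming is needed.
Finally move all quantifiers to the prefix:
  ∃b ∃f ∀e ∀d (R(b) ∧ R(f) ∧ (Q(e,d) ∨ ¬Q(d,e)))

∃b ∃f ∀e ∀d (R(b) ∧ R(f) ∧ (Q(e,d) ∨ ¬Q(d,e)))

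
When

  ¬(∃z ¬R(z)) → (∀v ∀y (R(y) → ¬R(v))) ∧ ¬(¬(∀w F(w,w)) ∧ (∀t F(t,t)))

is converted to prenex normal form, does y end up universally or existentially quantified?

universal

Eliminate → and ↔ using ¬ and ∨.
  ¬¬(∃z ¬R(z)) ∨ (∀v ∀y (¬R(y) ∨ ¬R(v))) ∧ ¬(¬(∀w F(w,w)) ∧ (∀t F(t,t)))
Drive negations inward (¬∀x A ≡ ∃x ¬A, ¬∃x A ≡ ∀x ¬A, De Morgan for ∧/∨):
  (∃z ¬R(z)) ∨ (∀v ∀y (¬R(y) ∨ ¬R(v))) ∧ ((∀w F(w,w)) ∨ (∃t ¬F(t,t)))
Pull the quantifiers to the front (each side's bound variable is not free in the other side):
  ∃z ∀v ∀y ∀w ∃t (¬R(z) ∨ (¬R(y) ∨ ¬R(v)) ∧ (F(w,w) ∨ ¬F(t,t)))
The quantifier ∀y sits under an even number of negations (counting the antecedent side of each →), so it remains universal.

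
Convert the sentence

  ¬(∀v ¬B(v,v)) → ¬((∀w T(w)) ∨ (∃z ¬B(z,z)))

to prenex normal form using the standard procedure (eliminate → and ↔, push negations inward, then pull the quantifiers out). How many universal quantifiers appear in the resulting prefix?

Eliminate → and ↔ using ¬ and ∨.
  ¬¬(∀v ¬B(v,v)) ∨ ¬((∀w T(w)) ∨ (∃z ¬B(z,z)))
Move each ¬ inward, flipping quantifiers it crosses:
  (∀v ¬B(v,v)) ∨ (∃w ¬T(w)) ∧ (∀z B(z,z))
All bound variables are already distinct, so no renaming is needed.
Finally move all quantifiers to the prefix:
  ∀v ∃w ∀z (¬B(v,v) ∨ ¬T(w) ∧ B(z,z))
The prefix is ∀v ∃w ∀z: 2 universal, 1 existential.

2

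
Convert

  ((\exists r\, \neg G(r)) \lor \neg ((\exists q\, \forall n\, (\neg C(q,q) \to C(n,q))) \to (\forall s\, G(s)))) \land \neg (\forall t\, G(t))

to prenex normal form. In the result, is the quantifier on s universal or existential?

Rewrite implications/biconditionals: A → B as ¬A ∨ B.
  ((\exists r\, \neg G(r)) \lor \neg (\neg (\exists q\, \forall n\, (\neg \neg C(q,q) \lor C(n,q))) \lor (\forall s\, G(s)))) \land \neg (\forall t\, G(t))
Push ¬ through the quantifiers and connectives to reach negation normal form:
  ((\exists r\, \neg G(r)) \lor (\exists q\, \forall n\, (C(q,q) \lor C(n,q))) \land (\exists s\, \neg G(s))) \land (\exists t\, \neg G(t))
All bound variables are already distinct, so no renaming is needed.
Extract every quantifier outward, since the variables are now distinct and don't occur free across branches:
  \exists r\, \exists q\, \forall n\, \exists s\, \exists t\, ((\neg G(r) \lor (C(q,q) \lor C(n,q)) \land \neg G(s)) \land \neg G(t))
The quantifier \forall s sits under an odd number of negations (counting the antecedent side of each →), so it flips to \exists s.

existential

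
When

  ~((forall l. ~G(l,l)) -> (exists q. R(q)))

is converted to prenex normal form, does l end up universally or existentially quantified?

First replace A → B with ¬A ∨ B.
  ~(~(forall l. ~G(l,l)) | (exists q. R(q)))
Move each ¬ inward, flipping quantifiers it crosses:
  (forall l. ~G(l,l)) & (forall q. ~R(q))
Extract every quantifier outward, since the variables are now distinct and don't occur free across branches:
  forall l. forall q. (~G(l,l) & ~R(q))
The quantifier forall l sits under an even number of negations (counting the antecedent side of each →), so it remains universal.

universal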